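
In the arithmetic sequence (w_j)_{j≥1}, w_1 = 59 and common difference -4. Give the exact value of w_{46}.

w_j = 59 + (j - 1)·(-4).
w_{46} = 59 + 45·(-4) = -121.

-121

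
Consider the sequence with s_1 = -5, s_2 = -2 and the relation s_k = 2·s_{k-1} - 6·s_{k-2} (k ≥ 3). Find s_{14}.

521344

Iterate the recurrence:
s_3 = 26  s_4 = 64  s_5 = -28  …  s_{11} = -28000  s_{12} = -92672  s_{13} = -17344  s_{14} = 521344.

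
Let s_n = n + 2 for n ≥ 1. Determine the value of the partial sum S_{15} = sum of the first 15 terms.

150

Over n = 1..15: Σn = 120.
Total = (1)·120 + (2)·15 = 150.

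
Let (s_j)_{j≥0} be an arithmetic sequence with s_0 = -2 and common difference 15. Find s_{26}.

s_j = -2 + (j - 0)·15.
s_{26} = -2 + 26·15 = 388.

388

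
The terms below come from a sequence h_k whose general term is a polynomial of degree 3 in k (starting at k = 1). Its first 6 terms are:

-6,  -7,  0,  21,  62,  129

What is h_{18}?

1st diffs: -1, 7, 21, 41, 67.
2nd diffs: 8, 14, 20, 26.
3rd diffs: 6, 6, 6 (constant).
Newton forward-difference form: h_k = -6 + (-1)·C(k-1,1) + 8·C(k-1,2) + 6·C(k-1,3).
At k = 18: k-1 = 17, so h_{18} = -6 - 17 + 1088 + 4080 = 5145.

5145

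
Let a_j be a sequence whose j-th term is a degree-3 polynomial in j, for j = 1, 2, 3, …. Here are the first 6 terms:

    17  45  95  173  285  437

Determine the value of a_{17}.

6465

1st diffs: 28, 50, 78, 112, 152.
2nd diffs: 22, 28, 34, 40.
3rd diffs: 6, 6, 6 (constant).
Newton forward-difference form: a_j = 17 + 28·C(j-1,1) + 22·C(j-1,2) + 6·C(j-1,3).
At j = 17: j-1 = 16, so a_{17} = 17 + 448 + 2640 + 3360 = 6465.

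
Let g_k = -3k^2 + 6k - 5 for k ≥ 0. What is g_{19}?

g_{19} = -3·19^2 + 6·19 - 5 = -974.

-974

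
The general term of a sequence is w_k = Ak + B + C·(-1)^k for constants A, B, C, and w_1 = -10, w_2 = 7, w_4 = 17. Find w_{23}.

100

The three given values yield: A + B - C = -10; 2A + B + C = 7; 4A + B + C = 17.
Subtracting the first from the second: A + 2C = 17.
Subtracting the second from the third: 2A = 10.
Solving: C = 6, A = 5, then B = -9.
So w_k = 5·k + (-9) + 6·(-1)^k; at k=23 this is 100.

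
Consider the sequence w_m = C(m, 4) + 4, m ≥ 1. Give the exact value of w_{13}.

C(13, 4) = 715, so w_{13} = 719.

719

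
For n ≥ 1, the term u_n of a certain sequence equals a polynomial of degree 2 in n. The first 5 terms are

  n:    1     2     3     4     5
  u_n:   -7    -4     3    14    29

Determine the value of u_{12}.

1st diffs: 3, 7, 11, 15.
2nd diffs: 4, 4, 4 (constant).
So u_n = 2n^2 - 3n - 6.
Evaluating at n = 12 gives u_{12} = 246.

246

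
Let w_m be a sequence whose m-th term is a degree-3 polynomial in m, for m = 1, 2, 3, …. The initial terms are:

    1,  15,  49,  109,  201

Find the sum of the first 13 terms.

1st diffs: 14, 34, 60, 92.
2nd diffs: 20, 26, 32.
3rd diffs: 6, 6 (constant).
So w_m = m^3 + 4m^2 - 5m + 1.
Continuing: …, 331, 505, 729, 1009, …, w_{13} = 2809.
Summing m = 1..13 (13 terms) gives 11115.

11115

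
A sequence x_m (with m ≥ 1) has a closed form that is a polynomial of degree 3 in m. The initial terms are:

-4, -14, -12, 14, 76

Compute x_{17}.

1st diffs: -10, 2, 26, 62.
2nd diffs: 12, 24, 36.
3rd diffs: 12, 12 (constant).
So x_m = 2m^3 - 6m^2 - 6m + 6.
Evaluating at m = 17 gives x_{17} = 7996.

7996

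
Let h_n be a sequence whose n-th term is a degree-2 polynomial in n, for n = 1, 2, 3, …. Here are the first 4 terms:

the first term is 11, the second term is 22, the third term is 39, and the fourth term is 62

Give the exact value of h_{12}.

462

1st diffs: 11, 17, 23.
2nd diffs: 6, 6 (constant).
Newton forward-difference form: h_n = 11 + 11·C(n-1,1) + 6·C(n-1,2).
At n = 12: n-1 = 11, so h_{12} = 11 + 121 + 330 = 462.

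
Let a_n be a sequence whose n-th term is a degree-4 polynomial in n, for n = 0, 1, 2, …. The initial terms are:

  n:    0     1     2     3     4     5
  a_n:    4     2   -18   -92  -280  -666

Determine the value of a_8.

-4212

1st diffs: -2, -20, -74, -188, -386.
2nd diffs: -18, -54, -114, -198.
3rd diffs: -36, -60, -84.
4th diffs: -24, -24 (constant).
So a_n = -n^4 - 2n^2 + n + 4.
Evaluating at n = 8 gives a_8 = -4212.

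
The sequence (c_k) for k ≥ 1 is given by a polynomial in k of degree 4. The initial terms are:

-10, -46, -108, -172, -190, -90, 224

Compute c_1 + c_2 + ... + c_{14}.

59192

1st diffs: -36, -62, -64, -18, 100, 314.
2nd diffs: -26, -2, 46, 118, 214.
3rd diffs: 24, 48, 72, 96.
4th diffs: 24, 24, 24 (constant).
Newton forward-difference form: c_k = -10 + (-36)·C(k-1,1) + (-26)·C(k-1,2) + 24·C(k-1,3) + 24·C(k-1,4).
Continuing: …, 872, 1998, 3770, 6380, …, c_{14} = 21518.
Summing k = 1..14 (14 terms) gives 59192.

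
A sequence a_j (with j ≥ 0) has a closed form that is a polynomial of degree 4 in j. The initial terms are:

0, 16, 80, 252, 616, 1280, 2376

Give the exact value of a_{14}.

50456

1st diffs: 16, 64, 172, 364, 664, 1096.
2nd diffs: 48, 108, 192, 300, 432.
3rd diffs: 60, 84, 108, 132.
4th diffs: 24, 24, 24 (constant).
Newton forward-difference form: a_j = 16·C(j,1) + 48·C(j,2) + 60·C(j,3) + 24·C(j,4).
At j = 14: j = 14, so a_{14} = 224 + 4368 + 21840 + 24024 = 50456.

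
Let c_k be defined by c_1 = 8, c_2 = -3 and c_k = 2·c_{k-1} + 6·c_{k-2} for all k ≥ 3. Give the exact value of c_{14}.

Iterate the recurrence:
c_3 = 42;  c_4 = 66;  c_5 = 384;  …;  c_{11} = 797856;  c_{12} = 2904096;  c_{13} = 10595328;  c_{14} = 38615232.

38615232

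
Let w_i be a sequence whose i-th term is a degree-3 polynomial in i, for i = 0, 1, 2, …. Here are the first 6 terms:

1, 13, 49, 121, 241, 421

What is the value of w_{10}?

1st diffs: 12, 36, 72, 120, 180.
2nd diffs: 24, 36, 48, 60.
3rd diffs: 12, 12, 12 (constant).
Newton forward-difference form: w_i = 1 + 12·C(i,1) + 24·C(i,2) + 12·C(i,3).
At i = 10: i = 10, so w_{10} = 1 + 120 + 1080 + 1440 = 2641.

2641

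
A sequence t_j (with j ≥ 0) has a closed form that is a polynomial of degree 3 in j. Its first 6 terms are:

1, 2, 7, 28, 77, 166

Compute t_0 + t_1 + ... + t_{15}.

1st diffs: 1, 5, 21, 49, 89.
2nd diffs: 4, 16, 28, 40.
3rd diffs: 12, 12, 12 (constant).
Newton forward-difference form: t_j = 1 + 1·C(j,1) + 4·C(j,2) + 12·C(j,3).
Continuing: …, 307, 512, 793, 1162, …, t_{15} = 5896.
Summing j = 0..15 (16 terms) gives 24216.

24216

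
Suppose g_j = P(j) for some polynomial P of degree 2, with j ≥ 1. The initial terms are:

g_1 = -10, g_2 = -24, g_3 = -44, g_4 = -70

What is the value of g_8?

-234

1st diffs: -14, -20, -26.
2nd diffs: -6, -6 (constant).
Newton forward-difference form: g_j = -10 + (-14)·C(j-1,1) + (-6)·C(j-1,2).
At j = 8: j-1 = 7, so g_8 = -10 - 98 - 126 = -234.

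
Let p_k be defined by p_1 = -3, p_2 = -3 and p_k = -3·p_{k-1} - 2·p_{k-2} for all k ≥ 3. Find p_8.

Compute successive terms:
p_3 = 15;  p_4 = -39;  p_5 = 87;  p_6 = -183;  p_7 = 375;  p_8 = -759.
(Characteristic roots are -1 and -2.)

-759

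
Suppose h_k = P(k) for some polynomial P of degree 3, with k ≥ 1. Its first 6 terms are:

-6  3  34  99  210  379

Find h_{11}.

1st diffs: 9, 31, 65, 111, 169.
2nd diffs: 22, 34, 46, 58.
3rd diffs: 12, 12, 12 (constant).
Newton forward-difference form: h_k = -6 + 9·C(k-1,1) + 22·C(k-1,2) + 12·C(k-1,3).
At k = 11: k-1 = 10, so h_{11} = -6 + 90 + 990 + 1440 = 2514.

2514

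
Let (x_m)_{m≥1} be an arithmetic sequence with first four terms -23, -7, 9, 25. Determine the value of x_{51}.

777

Common difference d = 16.
x_m = -23 + (m - 1)·16.
x_{51} = -23 + 50·16 = 777.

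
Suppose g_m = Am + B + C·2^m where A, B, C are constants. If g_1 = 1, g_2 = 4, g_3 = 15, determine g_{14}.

65464

The three given values yield: A + B + 2C = 1; 2A + B + 4C = 4; 3A + B + 8C = 15.
Subtracting the first from the second: A + 2C = 3.
Subtracting the second from the third: A + 4C = 11.
Solving: C = 4, A = -5, then B = -2.
So g_m = -5·m + (-2) + 4·2^m; at m=14 this is 65464.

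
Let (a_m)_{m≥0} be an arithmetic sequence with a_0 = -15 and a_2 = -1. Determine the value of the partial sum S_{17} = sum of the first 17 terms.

697

Common difference d = (-1 - (-15)) / (2 - 0) = 7.
a_m = -15 + (m - 0)·7.
a_{16} = 97; S = 17·(-15 + 97)/2 = 697.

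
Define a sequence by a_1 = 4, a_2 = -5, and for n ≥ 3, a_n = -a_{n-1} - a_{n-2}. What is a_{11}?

-5

a_3 = 1, a_4 = 4, a_5 = -5, a_6 = 1, a_7 = 4, a_8 = -5, a_9 = 1, a_{10} = 4, a_{11} = -5.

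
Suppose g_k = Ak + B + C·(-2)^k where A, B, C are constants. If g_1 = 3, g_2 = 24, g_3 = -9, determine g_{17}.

Write the equations: A + B - 2C = 3; 2A + B + 4C = 24; 3A + B - 8C = -9.
Subtracting the first from the second: A + 6C = 21.
Subtracting the second from the third: A - 12C = -33.
Solving: C = 3, A = 3, then B = 6.
Hence g_{17} = 3·17 + 6 + 3·(-131072) = -393159.

-393159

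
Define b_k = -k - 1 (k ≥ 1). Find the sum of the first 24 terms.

-324

Over k = 1..24: Σk = 300.
Total = (-1)·300 + (-1)·24 = -324.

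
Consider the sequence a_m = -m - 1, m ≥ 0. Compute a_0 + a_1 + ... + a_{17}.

-171

Over m = 0..17: Σm = 153.
Total = (-1)·153 + (-1)·18 = -171.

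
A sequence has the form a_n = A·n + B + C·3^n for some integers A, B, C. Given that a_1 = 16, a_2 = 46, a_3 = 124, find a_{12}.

The three given values yield: A + B + 3C = 16; 2A + B + 9C = 46; 3A + B + 27C = 124.
Subtracting the first from the second: A + 6C = 30.
Subtracting the second from the third: A + 18C = 78.
Solving: C = 4, A = 6, then B = -2.
Hence a_{12} = 6·12 + (-2) + 4·531441 = 2125834.

2125834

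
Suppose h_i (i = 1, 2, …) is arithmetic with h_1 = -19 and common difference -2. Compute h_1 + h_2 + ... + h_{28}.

h_i = -19 + (i - 1)·(-2).
h_{28} = -73; S = 28·(-19 + (-73))/2 = -1288.

-1288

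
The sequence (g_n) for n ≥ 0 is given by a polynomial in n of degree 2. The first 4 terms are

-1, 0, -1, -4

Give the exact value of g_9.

1st diffs: 1, -1, -3.
2nd diffs: -2, -2 (constant).
So g_n = -n^2 + 2n - 1.
Evaluating at n = 9 gives g_9 = -64.

-64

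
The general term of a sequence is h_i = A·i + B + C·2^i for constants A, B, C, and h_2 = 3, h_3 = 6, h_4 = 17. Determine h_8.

At i = 2, 3, 4: 2A + B + 4C = 3; 3A + B + 8C = 6; 4A + B + 16C = 17.
Subtracting the first from the second: A + 4C = 3.
Subtracting the second from the third: A + 8C = 11.
Solving: C = 2, A = -5, then B = 5.
So h_i = -5·i + 5 + 2·2^i; at i=8 this is 477.

477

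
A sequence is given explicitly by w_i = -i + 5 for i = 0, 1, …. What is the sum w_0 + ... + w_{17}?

-63

Over i = 0..17: Σi = 153.
Total = (-1)·153 + (5)·18 = -63.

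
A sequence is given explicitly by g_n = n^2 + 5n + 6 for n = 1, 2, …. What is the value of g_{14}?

272

g_{14} = 1·14^2 + 5·14 + 6 = 272.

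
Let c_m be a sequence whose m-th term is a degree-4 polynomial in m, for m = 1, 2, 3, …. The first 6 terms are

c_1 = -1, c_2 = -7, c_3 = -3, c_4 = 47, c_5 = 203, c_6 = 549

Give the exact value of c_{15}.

1st diffs: -6, 4, 50, 156, 346.
2nd diffs: 10, 46, 106, 190.
3rd diffs: 36, 60, 84.
4th diffs: 24, 24 (constant).
Newton forward-difference form: c_m = -1 + (-6)·C(m-1,1) + 10·C(m-1,2) + 36·C(m-1,3) + 24·C(m-1,4).
At m = 15: m-1 = 14, so c_{15} = -1 - 84 + 910 + 13104 + 24024 = 37953.

37953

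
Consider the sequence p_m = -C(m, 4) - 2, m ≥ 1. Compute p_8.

C(8, 4) = 70, so p_8 = -72.

-72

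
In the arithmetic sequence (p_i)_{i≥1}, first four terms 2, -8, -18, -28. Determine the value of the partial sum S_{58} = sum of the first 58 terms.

Common difference d = -10.
p_i = 2 + (i - 1)·(-10).
p_{58} = -568; S = 58·(2 + (-568))/2 = -16414.

-16414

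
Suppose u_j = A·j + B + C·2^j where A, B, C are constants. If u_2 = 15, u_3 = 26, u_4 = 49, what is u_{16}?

196597

At j = 2, 3, 4: 2A + B + 4C = 15; 3A + B + 8C = 26; 4A + B + 16C = 49.
Subtracting the first from the second: A + 4C = 11.
Subtracting the second from the third: A + 8C = 23.
Solving: C = 3, A = -1, then B = 5.
So u_j = -1·j + 5 + 3·2^j; at j=16 this is 196597.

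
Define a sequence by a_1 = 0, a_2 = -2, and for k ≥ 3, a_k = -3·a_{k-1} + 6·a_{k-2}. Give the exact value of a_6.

-558

Compute successive terms:
a_3 = 6  a_4 = -30  a_5 = 126  a_6 = -558.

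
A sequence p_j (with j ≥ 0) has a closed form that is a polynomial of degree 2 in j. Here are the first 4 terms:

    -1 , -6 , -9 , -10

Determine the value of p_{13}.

90

1st diffs: -5, -3, -1.
2nd diffs: 2, 2 (constant).
Newton forward-difference form: p_j = -1 + (-5)·C(j,1) + 2·C(j,2).
At j = 13: j = 13, so p_{13} = -1 - 65 + 156 = 90.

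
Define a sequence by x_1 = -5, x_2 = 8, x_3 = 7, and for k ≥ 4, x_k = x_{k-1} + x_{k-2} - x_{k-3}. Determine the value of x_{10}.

Applying the relation repeatedly:
x_4 = 20; x_5 = 19; x_6 = 32; x_7 = 31; x_8 = 44; x_9 = 43; x_{10} = 56.

56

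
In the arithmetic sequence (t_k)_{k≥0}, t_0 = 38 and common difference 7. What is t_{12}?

122

t_k = 38 + (k - 0)·7.
t_{12} = 38 + 12·7 = 122.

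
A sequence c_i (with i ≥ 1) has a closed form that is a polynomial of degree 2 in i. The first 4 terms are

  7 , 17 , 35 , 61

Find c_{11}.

467

1st diffs: 10, 18, 26.
2nd diffs: 8, 8 (constant).
Newton forward-difference form: c_i = 7 + 10·C(i-1,1) + 8·C(i-1,2).
At i = 11: i-1 = 10, so c_{11} = 7 + 100 + 360 = 467.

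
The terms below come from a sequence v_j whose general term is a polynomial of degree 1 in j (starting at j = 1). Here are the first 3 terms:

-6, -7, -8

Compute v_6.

1st diffs: -1, -1 (constant).
So v_j = -j - 5.
Evaluating at j = 6 gives v_6 = -11.

-11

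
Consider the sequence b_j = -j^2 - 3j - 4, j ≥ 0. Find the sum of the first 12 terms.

Over j = 0..11: Σj = 66, Σj² = 506.
Total = (-1)·506 + (-3)·66 + (-4)·12 = -752.

-752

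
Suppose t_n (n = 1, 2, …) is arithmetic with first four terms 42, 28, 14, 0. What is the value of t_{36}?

Common difference d = -14.
t_n = 42 + (n - 1)·(-14).
t_{36} = 42 + 35·(-14) = -448.

-448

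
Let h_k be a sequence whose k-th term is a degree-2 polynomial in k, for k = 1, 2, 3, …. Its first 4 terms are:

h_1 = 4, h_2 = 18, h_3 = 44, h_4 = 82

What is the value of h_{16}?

1474

1st diffs: 14, 26, 38.
2nd diffs: 12, 12 (constant).
So h_k = 6k^2 - 4k + 2.
Evaluating at k = 16 gives h_{16} = 1474.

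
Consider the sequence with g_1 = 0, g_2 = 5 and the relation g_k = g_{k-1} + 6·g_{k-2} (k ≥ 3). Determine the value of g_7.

Step forward from the initial values:
g_3 = 5  g_4 = 35  g_5 = 65  g_6 = 275  g_7 = 665.
(Characteristic roots are 3 and -2.)

665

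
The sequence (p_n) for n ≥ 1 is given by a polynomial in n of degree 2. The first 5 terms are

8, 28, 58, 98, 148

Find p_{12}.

778

1st diffs: 20, 30, 40, 50.
2nd diffs: 10, 10, 10 (constant).
Newton forward-difference form: p_n = 8 + 20·C(n-1,1) + 10·C(n-1,2).
At n = 12: n-1 = 11, so p_{12} = 8 + 220 + 550 = 778.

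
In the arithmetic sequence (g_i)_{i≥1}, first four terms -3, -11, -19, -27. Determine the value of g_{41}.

Common difference d = -8.
g_i = -3 + (i - 1)·(-8).
g_{41} = -3 + 40·(-8) = -323.

-323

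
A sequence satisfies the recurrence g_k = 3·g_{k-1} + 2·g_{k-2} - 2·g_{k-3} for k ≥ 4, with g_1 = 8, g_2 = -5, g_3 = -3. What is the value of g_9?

-14425

Compute successive terms:
g_4 = -35; g_5 = -101; g_6 = -367; g_7 = -1233; g_8 = -4231; g_9 = -14425.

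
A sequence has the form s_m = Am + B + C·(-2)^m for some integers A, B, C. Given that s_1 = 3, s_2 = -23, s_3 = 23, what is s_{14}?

-65567

The three given values yield: A + B - 2C = 3; 2A + B + 4C = -23; 3A + B - 8C = 23.
Subtracting the first from the second: A + 6C = -26.
Subtracting the second from the third: A - 12C = 46.
Solving: C = -4, A = -2, then B = -3.
Hence s_{14} = -2·14 + (-3) + (-4)·16384 = -65567.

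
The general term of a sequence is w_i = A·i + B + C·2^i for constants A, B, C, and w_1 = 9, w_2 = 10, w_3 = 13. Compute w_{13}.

Write the equations: A + B + 2C = 9; 2A + B + 4C = 10; 3A + B + 8C = 13.
Subtracting the first from the second: A + 2C = 1.
Subtracting the second from the third: A + 4C = 3.
Solving: C = 1, A = -1, then B = 8.
So w_i = -1·i + 8 + 1·2^i; at i=13 this is 8187.

8187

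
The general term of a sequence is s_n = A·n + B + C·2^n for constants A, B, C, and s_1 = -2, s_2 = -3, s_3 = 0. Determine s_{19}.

1048480

The three given values yield: A + B + 2C = -2; 2A + B + 4C = -3; 3A + B + 8C = 0.
Subtracting the first from the second: A + 2C = -1.
Subtracting the second from the third: A + 4C = 3.
Solving: C = 2, A = -5, then B = -1.
So s_n = -5·n + (-1) + 2·2^n; at n=19 this is 1048480.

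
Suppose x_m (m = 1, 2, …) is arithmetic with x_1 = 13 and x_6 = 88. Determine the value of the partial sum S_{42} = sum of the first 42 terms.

13461

Common difference d = (88 - 13) / (6 - 1) = 15.
x_m = 13 + (m - 1)·15.
x_{42} = 628; S = 42·(13 + 628)/2 = 13461.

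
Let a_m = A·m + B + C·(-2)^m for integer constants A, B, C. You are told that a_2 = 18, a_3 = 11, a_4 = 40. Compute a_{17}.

Write the equations: 2A + B + 4C = 18; 3A + B - 8C = 11; 4A + B + 16C = 40.
Subtracting the first from the second: A - 12C = -7.
Subtracting the second from the third: A + 24C = 29.
Solving: C = 1, A = 5, then B = 4.
Therefore a_{17} = 85 + 4 + 1·(-131072) = -130983.

-130983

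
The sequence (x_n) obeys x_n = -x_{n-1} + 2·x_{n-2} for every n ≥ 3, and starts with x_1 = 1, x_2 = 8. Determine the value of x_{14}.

Compute successive terms:
x_3 = -6;  x_4 = 22;  x_5 = -34;  …;  x_{11} = -2386;  x_{12} = 4782;  x_{13} = -9554;  x_{14} = 19118.
(Characteristic roots are 1 and -2.)

19118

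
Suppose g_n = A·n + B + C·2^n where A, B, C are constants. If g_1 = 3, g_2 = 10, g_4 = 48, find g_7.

387

The three given values yield: A + B + 2C = 3; 2A + B + 4C = 10; 4A + B + 16C = 48.
Subtracting the first from the second: A + 2C = 7.
Subtracting the second from the third: 2A + 12C = 38.
Solving: C = 3, A = 1, then B = -4.
Therefore g_7 = 7 + (-4) + 3·128 = 387.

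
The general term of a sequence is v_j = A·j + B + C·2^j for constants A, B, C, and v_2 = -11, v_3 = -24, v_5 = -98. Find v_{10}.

-3079

Plug in j = 2, 3, 5: 2A + B + 4C = -11; 3A + B + 8C = -24; 5A + B + 32C = -98.
Subtracting the first from the second: A + 4C = -13.
Subtracting the second from the third: 2A + 24C = -74.
Solving: C = -3, A = -1, then B = 3.
Hence v_{10} = -1·10 + 3 + (-3)·1024 = -3079.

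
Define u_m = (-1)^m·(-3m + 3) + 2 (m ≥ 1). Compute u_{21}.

62

(-1)^21 = -1; -3m + 3 at m=21 is -60; so u_{21} = 62.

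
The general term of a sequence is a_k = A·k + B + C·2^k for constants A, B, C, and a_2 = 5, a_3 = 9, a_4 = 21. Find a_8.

485

Write the equations: 2A + B + 4C = 5; 3A + B + 8C = 9; 4A + B + 16C = 21.
Subtracting the first from the second: A + 4C = 4.
Subtracting the second from the third: A + 8C = 12.
Solving: C = 2, A = -4, then B = 5.
So a_k = -4·k + 5 + 2·2^k; at k=8 this is 485.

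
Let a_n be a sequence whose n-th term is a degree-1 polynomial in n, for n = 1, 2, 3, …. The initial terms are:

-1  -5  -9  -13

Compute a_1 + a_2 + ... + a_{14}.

-378

1st diffs: -4, -4, -4 (constant).
So a_n = -4n + 3.
Continuing: …, -17, -21, -25, -29, …, a_{14} = -53.
Summing n = 1..14 (14 terms) gives -378.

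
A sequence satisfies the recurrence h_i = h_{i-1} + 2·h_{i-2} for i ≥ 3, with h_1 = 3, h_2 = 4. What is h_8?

298

Applying the relation repeatedly:
h_3 = 10;  h_4 = 18;  h_5 = 38;  h_6 = 74;  h_7 = 150;  h_8 = 298.
(Characteristic roots are 2 and -1.)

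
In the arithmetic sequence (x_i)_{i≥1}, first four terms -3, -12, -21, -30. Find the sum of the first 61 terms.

-16653

Common difference d = -9.
x_i = -3 + (i - 1)·(-9).
x_{61} = -543; S = 61·(-3 + (-543))/2 = -16653.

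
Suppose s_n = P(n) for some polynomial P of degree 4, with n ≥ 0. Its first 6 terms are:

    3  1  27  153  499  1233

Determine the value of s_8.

1st diffs: -2, 26, 126, 346, 734.
2nd diffs: 28, 100, 220, 388.
3rd diffs: 72, 120, 168.
4th diffs: 48, 48 (constant).
So s_n = 2n^4 - 4n + 3.
Evaluating at n = 8 gives s_8 = 8163.

8163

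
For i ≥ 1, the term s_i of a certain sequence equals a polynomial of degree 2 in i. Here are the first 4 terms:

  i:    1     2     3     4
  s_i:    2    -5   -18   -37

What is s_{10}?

-277

1st diffs: -7, -13, -19.
2nd diffs: -6, -6 (constant).
So s_i = -3i^2 + 2i + 3.
Evaluating at i = 10 gives s_{10} = -277.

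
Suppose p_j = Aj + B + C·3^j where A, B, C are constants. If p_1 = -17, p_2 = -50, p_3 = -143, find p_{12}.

-2657240

The three given values yield: A + B + 3C = -17; 2A + B + 9C = -50; 3A + B + 27C = -143.
Subtracting the first from the second: A + 6C = -33.
Subtracting the second from the third: A + 18C = -93.
Solving: C = -5, A = -3, then B = 1.
So p_j = -3·j + 1 + (-5)·3^j; at j=12 this is -2657240.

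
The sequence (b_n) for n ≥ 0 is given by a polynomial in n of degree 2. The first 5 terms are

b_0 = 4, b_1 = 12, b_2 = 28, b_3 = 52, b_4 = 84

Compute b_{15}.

964

1st diffs: 8, 16, 24, 32.
2nd diffs: 8, 8, 8 (constant).
Newton forward-difference form: b_n = 4 + 8·C(n,1) + 8·C(n,2).
At n = 15: n = 15, so b_{15} = 4 + 120 + 840 = 964.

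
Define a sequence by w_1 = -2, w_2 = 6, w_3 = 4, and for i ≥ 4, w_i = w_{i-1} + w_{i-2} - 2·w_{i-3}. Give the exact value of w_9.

Applying the relation repeatedly:
w_4 = 14;  w_5 = 6;  w_6 = 12;  w_7 = -10;  w_8 = -10;  w_9 = -44.

-44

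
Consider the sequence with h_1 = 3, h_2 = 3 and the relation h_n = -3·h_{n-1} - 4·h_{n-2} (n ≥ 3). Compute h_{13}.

Compute successive terms:
h_3 = -21; h_4 = 51; h_5 = -69; …; h_{10} = -861; h_{11} = -2901; h_{12} = 12147; h_{13} = -24837.

-24837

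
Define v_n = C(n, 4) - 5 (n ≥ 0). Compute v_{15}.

1360

C(15, 4) = 1365, so v_{15} = 1360.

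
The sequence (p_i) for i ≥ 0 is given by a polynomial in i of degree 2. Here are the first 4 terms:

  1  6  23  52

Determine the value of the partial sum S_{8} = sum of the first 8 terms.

1st diffs: 5, 17, 29.
2nd diffs: 12, 12 (constant).
Newton forward-difference form: p_i = 1 + 5·C(i,1) + 12·C(i,2).
Continuing: 93, 146, 211, 288.
Summing i = 0..7 (8 terms) gives 820.

820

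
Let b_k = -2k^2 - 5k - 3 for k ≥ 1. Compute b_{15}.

-528

b_{15} = -2·15^2 - 5·15 - 3 = -528.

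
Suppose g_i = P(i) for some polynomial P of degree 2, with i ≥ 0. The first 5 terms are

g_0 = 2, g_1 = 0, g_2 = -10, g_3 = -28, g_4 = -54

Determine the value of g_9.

-304

1st diffs: -2, -10, -18, -26.
2nd diffs: -8, -8, -8 (constant).
So g_i = -4i^2 + 2i + 2.
Evaluating at i = 9 gives g_9 = -304.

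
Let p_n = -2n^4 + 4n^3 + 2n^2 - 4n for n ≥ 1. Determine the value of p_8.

p_8 = -2·8^4 + 4·8^3 + 2·8^2 - 4·8 = -6048.

-6048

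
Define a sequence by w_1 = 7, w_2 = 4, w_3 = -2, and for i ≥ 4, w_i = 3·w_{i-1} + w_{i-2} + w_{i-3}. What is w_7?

w_4 = 5  w_5 = 17  w_6 = 54  w_7 = 184.

184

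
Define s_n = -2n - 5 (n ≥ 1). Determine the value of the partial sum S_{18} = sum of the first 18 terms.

-432

Over n = 1..18: Σn = 171.
Total = (-2)·171 + (-5)·18 = -432.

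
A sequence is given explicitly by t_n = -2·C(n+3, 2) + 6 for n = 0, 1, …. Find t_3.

C(6, 2) = 15, so t_3 = -24.

-24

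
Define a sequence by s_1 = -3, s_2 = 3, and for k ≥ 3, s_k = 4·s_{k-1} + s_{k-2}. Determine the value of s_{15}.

307002465

s_3 = 9;  s_4 = 39;  s_5 = 165;  …;  s_{12} = 4038807;  s_{13} = 17108661;  s_{14} = 72473451;  s_{15} = 307002465.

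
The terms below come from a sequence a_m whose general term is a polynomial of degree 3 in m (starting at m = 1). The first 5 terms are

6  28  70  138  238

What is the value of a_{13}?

1st diffs: 22, 42, 68, 100.
2nd diffs: 20, 26, 32.
3rd diffs: 6, 6 (constant).
So a_m = m^3 + 4m^2 + 3m - 2.
Evaluating at m = 13 gives a_{13} = 2910.

2910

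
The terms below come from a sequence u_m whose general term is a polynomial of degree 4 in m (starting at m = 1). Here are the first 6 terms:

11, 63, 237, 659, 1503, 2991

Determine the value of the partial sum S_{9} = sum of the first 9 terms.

34143

1st diffs: 52, 174, 422, 844, 1488.
2nd diffs: 122, 248, 422, 644.
3rd diffs: 126, 174, 222.
4th diffs: 48, 48 (constant).
Newton forward-difference form: u_m = 11 + 52·C(m-1,1) + 122·C(m-1,2) + 126·C(m-1,3) + 48·C(m-1,4).
Continuing: 5393, 9027, 14259.
Summing m = 1..9 (9 terms) gives 34143.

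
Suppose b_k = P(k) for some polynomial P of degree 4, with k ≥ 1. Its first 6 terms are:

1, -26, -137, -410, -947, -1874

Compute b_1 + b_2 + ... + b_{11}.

-52162

1st diffs: -27, -111, -273, -537, -927.
2nd diffs: -84, -162, -264, -390.
3rd diffs: -78, -102, -126.
4th diffs: -24, -24 (constant).
Newton forward-difference form: b_k = 1 + (-27)·C(k-1,1) + (-84)·C(k-1,2) + (-78)·C(k-1,3) + (-24)·C(k-1,4).
Continuing: …, -3341, -5522, -8615, -12842, …, b_{11} = -18449.
Summing k = 1..11 (11 terms) gives -52162.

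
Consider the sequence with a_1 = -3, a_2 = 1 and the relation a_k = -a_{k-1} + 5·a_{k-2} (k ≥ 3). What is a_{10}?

14001

a_3 = -16;  a_4 = 21;  a_5 = -101;  a_6 = 206;  a_7 = -711;  a_8 = 1741;  a_9 = -5296;  a_{10} = 14001.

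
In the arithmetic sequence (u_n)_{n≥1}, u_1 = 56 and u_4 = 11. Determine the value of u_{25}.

Common difference d = (11 - 56) / (4 - 1) = -15.
u_n = 56 + (n - 1)·(-15).
u_{25} = 56 + 24·(-15) = -304.

-304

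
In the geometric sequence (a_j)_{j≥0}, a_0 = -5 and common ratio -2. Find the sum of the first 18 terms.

a_j = (-5)·(-2)^(j-0).
S = (-5)·((-2)^18 - 1)/(-2 - 1) = (-5)·(262144 - 1)/(-3) = 436905.

436905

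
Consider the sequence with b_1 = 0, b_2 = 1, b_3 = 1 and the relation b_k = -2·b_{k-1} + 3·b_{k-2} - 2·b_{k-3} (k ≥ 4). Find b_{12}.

Compute successive terms:
b_4 = 1, b_5 = -1, b_6 = 3, b_7 = -11, b_8 = 33, b_9 = -105, b_{10} = 331, b_{11} = -1043, b_{12} = 3289.

3289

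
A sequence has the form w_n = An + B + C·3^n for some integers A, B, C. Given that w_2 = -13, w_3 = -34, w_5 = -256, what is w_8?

Write the equations: 2A + B + 9C = -13; 3A + B + 27C = -34; 5A + B + 243C = -256.
Subtracting the first from the second: A + 18C = -21.
Subtracting the second from the third: 2A + 216C = -222.
Solving: C = -1, A = -3, then B = 2.
So w_n = -3·n + 2 + (-1)·3^n; at n=8 this is -6583.

-6583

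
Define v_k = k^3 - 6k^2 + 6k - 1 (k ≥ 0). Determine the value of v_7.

90

v_7 = 1·7^3 - 6·7^2 + 6·7 - 1 = 90.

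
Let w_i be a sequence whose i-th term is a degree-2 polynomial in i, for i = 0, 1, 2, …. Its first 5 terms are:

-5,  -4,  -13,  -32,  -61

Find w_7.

-208

1st diffs: 1, -9, -19, -29.
2nd diffs: -10, -10, -10 (constant).
So w_i = -5i^2 + 6i - 5.
Evaluating at i = 7 gives w_7 = -208.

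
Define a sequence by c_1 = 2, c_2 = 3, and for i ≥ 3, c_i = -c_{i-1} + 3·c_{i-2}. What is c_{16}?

29814

Iterate the recurrence:
c_3 = 3, c_4 = 6, c_5 = 3, …, c_{13} = -2382, c_{14} = 5667, c_{15} = -12813, c_{16} = 29814.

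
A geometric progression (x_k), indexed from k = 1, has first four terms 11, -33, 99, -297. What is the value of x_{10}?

-216513

Common ratio r = -3.
x_k = 11·(-3)^(k-1).
x_{10} = 11·(-3)^9 = -216513.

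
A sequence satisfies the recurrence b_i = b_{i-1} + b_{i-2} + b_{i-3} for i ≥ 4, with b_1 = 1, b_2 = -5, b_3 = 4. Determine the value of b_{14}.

Compute successive terms:
b_4 = 0; b_5 = -1; b_6 = 3; …; b_{11} = 28; b_{12} = 52; b_{13} = 95; b_{14} = 175.

175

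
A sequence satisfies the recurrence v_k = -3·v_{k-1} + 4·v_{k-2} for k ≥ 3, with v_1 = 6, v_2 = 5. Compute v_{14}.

-13421767

Applying the relation repeatedly:
v_3 = 9  v_4 = -7  v_5 = 57  …  v_{11} = 209721  v_{12} = -838855  v_{13} = 3355449  v_{14} = -13421767.
(Characteristic roots are 1 and -4.)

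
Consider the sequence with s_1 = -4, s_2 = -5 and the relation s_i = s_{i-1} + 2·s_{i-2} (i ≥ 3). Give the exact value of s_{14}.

-24575

Iterate the recurrence:
s_3 = -13  s_4 = -23  s_5 = -49  …  s_{11} = -3073  s_{12} = -6143  s_{13} = -12289  s_{14} = -24575.
(Characteristic roots are 2 and -1.)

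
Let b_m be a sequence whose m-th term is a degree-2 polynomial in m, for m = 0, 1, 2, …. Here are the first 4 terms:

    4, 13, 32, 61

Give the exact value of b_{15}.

1189

1st diffs: 9, 19, 29.
2nd diffs: 10, 10 (constant).
Newton forward-difference form: b_m = 4 + 9·C(m,1) + 10·C(m,2).
At m = 15: m = 15, so b_{15} = 4 + 135 + 1050 = 1189.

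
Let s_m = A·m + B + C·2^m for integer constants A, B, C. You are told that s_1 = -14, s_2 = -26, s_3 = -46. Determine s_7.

-542

The three given values yield: A + B + 2C = -14; 2A + B + 4C = -26; 3A + B + 8C = -46.
Subtracting the first from the second: A + 2C = -12.
Subtracting the second from the third: A + 4C = -20.
Solving: C = -4, A = -4, then B = -2.
Hence s_7 = -4·7 + (-2) + (-4)·128 = -542.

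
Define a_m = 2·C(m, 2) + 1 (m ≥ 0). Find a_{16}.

241

C(16, 2) = 120, so a_{16} = 241.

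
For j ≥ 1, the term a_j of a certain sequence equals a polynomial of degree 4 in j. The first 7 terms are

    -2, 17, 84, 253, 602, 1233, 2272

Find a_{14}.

36593

1st diffs: 19, 67, 169, 349, 631, 1039.
2nd diffs: 48, 102, 180, 282, 408.
3rd diffs: 54, 78, 102, 126.
4th diffs: 24, 24, 24 (constant).
Newton forward-difference form: a_j = -2 + 19·C(j-1,1) + 48·C(j-1,2) + 54·C(j-1,3) + 24·C(j-1,4).
At j = 14: j-1 = 13, so a_{14} = -2 + 247 + 3744 + 15444 + 17160 = 36593.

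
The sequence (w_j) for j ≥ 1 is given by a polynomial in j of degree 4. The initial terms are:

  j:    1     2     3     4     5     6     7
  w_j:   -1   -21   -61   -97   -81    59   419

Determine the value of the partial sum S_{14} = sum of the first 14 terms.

1st diffs: -20, -40, -36, 16, 140, 360.
2nd diffs: -20, 4, 52, 124, 220.
3rd diffs: 24, 48, 72, 96.
4th diffs: 24, 24, 24 (constant).
Newton forward-difference form: w_j = -1 + (-20)·C(j-1,1) + (-20)·C(j-1,2) + 24·C(j-1,3) + 24·C(j-1,4).
Continuing: …, 1119, 2303, 4139, 6819, …, w_{14} = 22203.
Summing j = 1..14 (14 terms) gives 62958.

62958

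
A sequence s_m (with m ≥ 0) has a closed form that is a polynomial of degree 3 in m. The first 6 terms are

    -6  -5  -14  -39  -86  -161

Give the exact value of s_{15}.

-3771

1st diffs: 1, -9, -25, -47, -75.
2nd diffs: -10, -16, -22, -28.
3rd diffs: -6, -6, -6 (constant).
So s_m = -m^3 - 2m^2 + 4m - 6.
Evaluating at m = 15 gives s_{15} = -3771.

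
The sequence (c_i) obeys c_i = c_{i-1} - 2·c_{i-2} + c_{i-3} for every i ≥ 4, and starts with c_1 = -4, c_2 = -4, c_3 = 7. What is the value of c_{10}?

-65

Compute successive terms:
c_4 = 11, c_5 = -7, c_6 = -22, c_7 = 3, c_8 = 40, c_9 = 12, c_{10} = -65.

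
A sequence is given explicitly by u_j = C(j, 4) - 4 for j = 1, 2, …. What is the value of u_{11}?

326

C(11, 4) = 330, so u_{11} = 326.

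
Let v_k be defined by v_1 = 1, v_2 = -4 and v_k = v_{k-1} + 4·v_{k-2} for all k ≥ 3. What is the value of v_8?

-464

Compute successive terms:
v_3 = 0, v_4 = -16, v_5 = -16, v_6 = -80, v_7 = -144, v_8 = -464.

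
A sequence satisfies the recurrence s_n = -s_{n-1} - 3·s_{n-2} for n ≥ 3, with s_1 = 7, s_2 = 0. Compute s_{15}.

Applying the relation repeatedly:
s_3 = -21;  s_4 = 21;  s_5 = 42;  …;  s_{12} = 651;  s_{13} = -5313;  s_{14} = 3360;  s_{15} = 12579.

12579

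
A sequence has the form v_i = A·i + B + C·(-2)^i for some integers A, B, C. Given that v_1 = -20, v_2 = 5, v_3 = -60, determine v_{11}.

At i = 1, 2, 3: A + B - 2C = -20; 2A + B + 4C = 5; 3A + B - 8C = -60.
Subtracting the first from the second: A + 6C = 25.
Subtracting the second from the third: A - 12C = -65.
Solving: C = 5, A = -5, then B = -5.
Therefore v_{11} = -55 + (-5) + 5·(-2048) = -10300.

-10300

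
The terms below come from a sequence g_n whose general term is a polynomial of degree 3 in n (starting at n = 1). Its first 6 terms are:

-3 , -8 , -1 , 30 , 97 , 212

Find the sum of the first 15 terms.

21270

1st diffs: -5, 7, 31, 67, 115.
2nd diffs: 12, 24, 36, 48.
3rd diffs: 12, 12, 12 (constant).
Newton forward-difference form: g_n = -3 + (-5)·C(n-1,1) + 12·C(n-1,2) + 12·C(n-1,3).
Continuing: …, 387, 634, 965, 1392, …, g_{15} = 5387.
Summing n = 1..15 (15 terms) gives 21270.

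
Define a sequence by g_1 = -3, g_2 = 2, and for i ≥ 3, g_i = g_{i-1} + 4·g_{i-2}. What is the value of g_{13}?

g_3 = -10;  g_4 = -2;  g_5 = -42;  …;  g_{10} = -2962;  g_{11} = -8122;  g_{12} = -19970;  g_{13} = -52458.

-52458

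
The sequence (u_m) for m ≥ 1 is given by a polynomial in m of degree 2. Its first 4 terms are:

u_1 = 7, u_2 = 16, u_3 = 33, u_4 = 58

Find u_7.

181

1st diffs: 9, 17, 25.
2nd diffs: 8, 8 (constant).
So u_m = 4m^2 - 3m + 6.
Evaluating at m = 7 gives u_7 = 181.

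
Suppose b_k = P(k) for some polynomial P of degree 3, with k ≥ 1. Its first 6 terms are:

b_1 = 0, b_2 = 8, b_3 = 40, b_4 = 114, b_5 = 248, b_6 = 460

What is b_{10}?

2448

1st diffs: 8, 32, 74, 134, 212.
2nd diffs: 24, 42, 60, 78.
3rd diffs: 18, 18, 18 (constant).
Newton forward-difference form: b_k = 8·C(k-1,1) + 24·C(k-1,2) + 18·C(k-1,3).
At k = 10: k-1 = 9, so b_{10} = 72 + 864 + 1512 = 2448.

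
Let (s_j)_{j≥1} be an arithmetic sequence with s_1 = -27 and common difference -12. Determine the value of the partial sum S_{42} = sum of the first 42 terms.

s_j = -27 + (j - 1)·(-12).
s_{42} = -519; S = 42·(-27 + (-519))/2 = -11466.

-11466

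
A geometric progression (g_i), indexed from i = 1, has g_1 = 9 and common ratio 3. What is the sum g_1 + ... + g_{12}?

g_i = 9·3^(i-1).
S = 9·(3^12 - 1)/(3 - 1) = 9·(531441 - 1)/(2) = 2391480.

2391480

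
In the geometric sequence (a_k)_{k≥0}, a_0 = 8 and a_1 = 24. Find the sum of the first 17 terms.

516560648

Common ratio r = 3.
a_k = 8·3^(k-0).
S = 8·(3^17 - 1)/(3 - 1) = 8·(129140163 - 1)/(2) = 516560648.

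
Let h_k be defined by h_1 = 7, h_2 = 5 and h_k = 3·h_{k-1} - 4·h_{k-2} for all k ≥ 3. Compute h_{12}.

-9851

Iterate the recurrence:
h_3 = -13  h_4 = -59  h_5 = -125  h_6 = -139  h_7 = 83  h_8 = 805  h_9 = 2083  h_{10} = 3029  h_{11} = 755  h_{12} = -9851.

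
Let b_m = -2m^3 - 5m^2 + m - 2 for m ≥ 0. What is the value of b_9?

b_9 = -2·9^3 - 5·9^2 + 1·9 - 2 = -1856.

-1856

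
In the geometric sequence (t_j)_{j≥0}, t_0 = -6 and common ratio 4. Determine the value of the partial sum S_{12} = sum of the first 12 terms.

t_j = (-6)·4^(j-0).
S = (-6)·(4^12 - 1)/(4 - 1) = (-6)·(16777216 - 1)/(3) = -33554430.

-33554430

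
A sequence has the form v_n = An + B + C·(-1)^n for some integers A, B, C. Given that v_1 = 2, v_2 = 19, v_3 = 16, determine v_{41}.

282

The three given values yield: A + B - C = 2; 2A + B + C = 19; 3A + B - C = 16.
Subtracting the first from the second: A + 2C = 17.
Subtracting the second from the third: A - 2C = -3.
Solving: C = 5, A = 7, then B = 0.
Hence v_{41} = 7·41 + 0 + 5·(-1) = 282.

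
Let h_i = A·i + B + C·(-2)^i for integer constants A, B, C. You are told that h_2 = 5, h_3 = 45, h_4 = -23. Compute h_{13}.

24637

Write the equations: 2A + B + 4C = 5; 3A + B - 8C = 45; 4A + B + 16C = -23.
Subtracting the first from the second: A - 12C = 40.
Subtracting the second from the third: A + 24C = -68.
Solving: C = -3, A = 4, then B = 9.
Therefore h_{13} = 52 + 9 + (-3)·(-8192) = 24637.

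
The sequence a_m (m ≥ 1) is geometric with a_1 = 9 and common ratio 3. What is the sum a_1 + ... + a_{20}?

15690529800

a_m = 9·3^(m-1).
S = 9·(3^20 - 1)/(3 - 1) = 9·(3486784401 - 1)/(2) = 15690529800.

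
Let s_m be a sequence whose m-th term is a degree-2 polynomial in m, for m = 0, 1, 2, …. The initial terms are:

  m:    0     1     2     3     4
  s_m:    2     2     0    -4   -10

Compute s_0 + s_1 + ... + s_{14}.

1st diffs: 0, -2, -4, -6.
2nd diffs: -2, -2, -2 (constant).
Newton forward-difference form: s_m = 2 + (-2)·C(m,2).
Continuing: …, -18, -28, -40, -54, …, s_{14} = -180.
Summing m = 0..14 (15 terms) gives -880.

-880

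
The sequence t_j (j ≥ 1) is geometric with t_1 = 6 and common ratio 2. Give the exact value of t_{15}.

t_j = 6·2^(j-1).
t_{15} = 6·2^14 = 98304.

98304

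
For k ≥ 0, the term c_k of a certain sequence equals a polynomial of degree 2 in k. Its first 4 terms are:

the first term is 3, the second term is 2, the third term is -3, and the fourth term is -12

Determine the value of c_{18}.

1st diffs: -1, -5, -9.
2nd diffs: -4, -4 (constant).
Newton forward-difference form: c_k = 3 + (-1)·C(k,1) + (-4)·C(k,2).
At k = 18: k = 18, so c_{18} = 3 - 18 - 612 = -627.

-627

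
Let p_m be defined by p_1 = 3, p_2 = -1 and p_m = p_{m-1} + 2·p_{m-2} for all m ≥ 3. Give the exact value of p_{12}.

Step forward from the initial values:
p_3 = 5  p_4 = 3  p_5 = 13  p_6 = 19  p_7 = 45  p_8 = 83  p_9 = 173  p_{10} = 339  p_{11} = 685  p_{12} = 1363.
(Characteristic roots are 2 and -1.)

1363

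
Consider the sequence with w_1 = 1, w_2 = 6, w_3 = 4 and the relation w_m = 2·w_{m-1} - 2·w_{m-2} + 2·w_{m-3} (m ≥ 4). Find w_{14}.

Applying the relation repeatedly:
w_4 = -2;  w_5 = 0;  w_6 = 12;  …;  w_{11} = 80;  w_{12} = 112;  w_{13} = 144;  w_{14} = 224.

224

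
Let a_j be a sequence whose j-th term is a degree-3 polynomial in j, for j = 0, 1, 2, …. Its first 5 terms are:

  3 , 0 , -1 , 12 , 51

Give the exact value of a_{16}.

1st diffs: -3, -1, 13, 39.
2nd diffs: 2, 14, 26.
3rd diffs: 12, 12 (constant).
Newton forward-difference form: a_j = 3 + (-3)·C(j,1) + 2·C(j,2) + 12·C(j,3).
At j = 16: j = 16, so a_{16} = 3 - 48 + 240 + 6720 = 6915.

6915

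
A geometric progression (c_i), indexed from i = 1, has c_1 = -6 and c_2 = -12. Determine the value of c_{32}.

Common ratio r = 2.
c_i = (-6)·2^(i-1).
c_{32} = (-6)·2^31 = -12884901888.

-12884901888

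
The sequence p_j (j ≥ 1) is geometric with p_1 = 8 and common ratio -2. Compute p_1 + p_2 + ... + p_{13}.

21848

p_j = 8·(-2)^(j-1).
S = 8·((-2)^13 - 1)/(-2 - 1) = 8·(-8192 - 1)/(-3) = 21848.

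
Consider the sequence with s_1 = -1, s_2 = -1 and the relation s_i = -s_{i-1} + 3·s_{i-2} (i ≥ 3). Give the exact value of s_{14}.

Step forward from the initial values:
s_3 = -2  s_4 = -1  s_5 = -5  …  s_{11} = -365  s_{12} = 794  s_{13} = -1889  s_{14} = 4271.

4271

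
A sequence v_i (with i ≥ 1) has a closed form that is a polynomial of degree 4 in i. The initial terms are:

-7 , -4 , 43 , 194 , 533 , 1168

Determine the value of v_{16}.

64718

1st diffs: 3, 47, 151, 339, 635.
2nd diffs: 44, 104, 188, 296.
3rd diffs: 60, 84, 108.
4th diffs: 24, 24 (constant).
Newton forward-difference form: v_i = -7 + 3·C(i-1,1) + 44·C(i-1,2) + 60·C(i-1,3) + 24·C(i-1,4).
At i = 16: i-1 = 15, so v_{16} = -7 + 45 + 4620 + 27300 + 32760 = 64718.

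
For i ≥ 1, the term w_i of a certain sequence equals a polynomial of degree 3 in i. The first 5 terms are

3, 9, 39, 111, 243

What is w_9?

1731

1st diffs: 6, 30, 72, 132.
2nd diffs: 24, 42, 60.
3rd diffs: 18, 18 (constant).
Newton forward-difference form: w_i = 3 + 6·C(i-1,1) + 24·C(i-1,2) + 18·C(i-1,3).
At i = 9: i-1 = 8, so w_9 = 3 + 48 + 672 + 1008 = 1731.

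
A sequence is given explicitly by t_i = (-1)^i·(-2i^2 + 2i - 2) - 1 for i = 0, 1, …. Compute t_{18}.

(-1)^18 = 1; -2i^2 + 2i - 2 at i=18 is -614; so t_{18} = -615.

-615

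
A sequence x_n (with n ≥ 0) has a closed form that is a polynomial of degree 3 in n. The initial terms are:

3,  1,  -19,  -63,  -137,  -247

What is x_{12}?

-2529

1st diffs: -2, -20, -44, -74, -110.
2nd diffs: -18, -24, -30, -36.
3rd diffs: -6, -6, -6 (constant).
Newton forward-difference form: x_n = 3 + (-2)·C(n,1) + (-18)·C(n,2) + (-6)·C(n,3).
At n = 12: n = 12, so x_{12} = 3 - 24 - 1188 - 1320 = -2529.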